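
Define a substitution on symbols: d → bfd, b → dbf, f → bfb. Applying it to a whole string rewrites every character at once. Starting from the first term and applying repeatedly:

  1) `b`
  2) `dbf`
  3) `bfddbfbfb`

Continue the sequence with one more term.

Rewriting each symbol of bfddbfbfb: b→dbf, f→bfb, d→bfd, d→bfd, b→dbf, f→bfb, b→dbf, f→bfb, b→dbf, which concatenates to dbf bfb bfd bfd dbf bfb dbf bfb dbf.

dbfbfbbfdbfddbfbfbdbfbfbdbf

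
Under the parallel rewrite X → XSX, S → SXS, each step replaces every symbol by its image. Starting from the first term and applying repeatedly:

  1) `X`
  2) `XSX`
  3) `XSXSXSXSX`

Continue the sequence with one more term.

Apply φ to XSXSXSXSX symbol by symbol: X→XSX, S→SXS, X→XSX, S→SXS, X→XSX, S→SXS, X→XSX, S→SXS, X→XSX; joined: XSX SXS XSX SXS XSX SXS XSX SXS XSX.

XSXSXSXSXSXSXSXSXSXSXSXSXSX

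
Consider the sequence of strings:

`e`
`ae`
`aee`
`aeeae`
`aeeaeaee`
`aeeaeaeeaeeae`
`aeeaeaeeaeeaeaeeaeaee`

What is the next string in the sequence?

aeeaeaeeaeeaeaeeaeaeeaeeaeaeeaeeae

From term 3 onward, concatenate the last term with the second-to-last: ae·e = aee, aee·ae = aeeae, …
So term 8 is aeeaeaeeaeeaeaeeaeaee·aeeaeaeeaeeae.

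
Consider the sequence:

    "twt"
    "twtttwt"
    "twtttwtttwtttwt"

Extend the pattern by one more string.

Every step duplicates the string with 't' between the halves.
So the next term is two copies of twtttwtttwtttwt with 't' between the halves.

twtttwtttwtttwtttwtttwtttwtttwt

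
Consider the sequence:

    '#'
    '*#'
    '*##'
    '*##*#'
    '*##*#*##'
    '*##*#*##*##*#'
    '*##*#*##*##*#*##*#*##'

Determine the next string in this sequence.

From term 3 onward, concatenate the last term with the second-to-last: *#·# = *##, *##·*# = *##*#, …
Continuing: *##*#*##*##*#*##*#*## · *##*#*##*##*# gives term 8.

*##*#*##*##*#*##*#*##*##*#*##*##*#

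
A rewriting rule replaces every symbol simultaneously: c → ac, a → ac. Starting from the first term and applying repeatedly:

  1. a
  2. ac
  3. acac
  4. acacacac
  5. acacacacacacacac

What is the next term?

Replace each of the 16 characters of acacacacacacacac in place — ac ac ac ac ac ac ac ac ac ac ac ac ac ac ac ac — and concatenate.

acacacacacacacacacacacacacacacac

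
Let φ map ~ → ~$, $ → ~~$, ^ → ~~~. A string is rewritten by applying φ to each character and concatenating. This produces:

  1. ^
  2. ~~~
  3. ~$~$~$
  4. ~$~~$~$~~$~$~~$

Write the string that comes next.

Applying the rule to each of the 15 symbols of ~$~~$~$~~$~$~~$ gives the pieces ~$ ~~$ ~$ ~$ ~~$ ~$ ~~$ ~$ ~$ ~~$ ~$ ~~$ ~$ ~$ ~~$, which concatenate to the answer.

~$~~$~$~$~~$~$~~$~$~$~~$~$~~$~$~$~~$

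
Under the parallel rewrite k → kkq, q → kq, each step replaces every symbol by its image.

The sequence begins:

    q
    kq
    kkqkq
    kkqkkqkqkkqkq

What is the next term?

Replace each of the 13 characters of kkqkkqkqkkqkq in place — kkq kkq kq kkq kkq kq kkq kq kkq kkq kq kkq kq — and concatenate.

kkqkkqkqkkqkkqkqkkqkqkkqkkqkqkkqkq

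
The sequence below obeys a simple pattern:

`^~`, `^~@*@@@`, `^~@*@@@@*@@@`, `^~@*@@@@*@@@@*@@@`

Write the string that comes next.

Every step adds @*@@@ to the end: s(k+1) = s(k)·@*@@@.
Applying this once more to ^~@*@@@@*@@@@*@@@:

^~@*@@@@*@@@@*@@@@*@@@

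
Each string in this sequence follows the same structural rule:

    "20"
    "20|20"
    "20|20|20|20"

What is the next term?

Each string is two copies of the previous one joined by '|'.
Doubling 20|20|20|20 with '|' between the halves:

20|20|20|20|20|20|20|20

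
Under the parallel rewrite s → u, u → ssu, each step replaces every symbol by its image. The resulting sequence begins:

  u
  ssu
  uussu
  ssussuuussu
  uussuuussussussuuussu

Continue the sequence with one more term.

Applying the rule to each of the 21 symbols of uussuuussussussuuussu gives the pieces ssu ssu u u ssu ssu ssu u u ssu u u ssu u u ssu ssu ssu u u ssu, which concatenate to the answer.

ssussuuussussussuuussuuussuuussussussuuussu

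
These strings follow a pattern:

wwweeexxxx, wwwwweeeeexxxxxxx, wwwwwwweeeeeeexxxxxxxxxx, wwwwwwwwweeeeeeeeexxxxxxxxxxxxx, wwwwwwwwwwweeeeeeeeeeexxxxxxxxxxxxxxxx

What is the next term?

wwwwwwwwwwwwweeeeeeeeeeeeexxxxxxxxxxxxxxxxxxx

Term n consists of 2n+1 w's, followed by 2n+1 e's, followed by 3n+1 x's (n = 1, 2, …).
At n = 6 the blocks have lengths 13, 13, 19.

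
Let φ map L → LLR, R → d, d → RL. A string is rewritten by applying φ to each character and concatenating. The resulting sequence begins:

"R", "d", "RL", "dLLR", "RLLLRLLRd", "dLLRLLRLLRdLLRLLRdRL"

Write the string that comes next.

Applying the rule to each of the 20 symbols of dLLRLLRLLRdLLRLLRdRL gives the pieces RL LLR LLR d LLR LLR d LLR LLR d RL LLR LLR d LLR LLR d RL d LLR, which concatenate to the answer.

RLLLRLLRdLLRLLRdLLRLLRdRLLLRLLRdLLRLLRdRLdLLR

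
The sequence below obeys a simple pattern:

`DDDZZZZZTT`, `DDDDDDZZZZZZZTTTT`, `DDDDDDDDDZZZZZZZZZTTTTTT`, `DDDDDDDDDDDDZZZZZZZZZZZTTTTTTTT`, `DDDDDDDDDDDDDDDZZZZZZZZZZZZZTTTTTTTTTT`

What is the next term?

DDDDDDDDDDDDDDDDDDZZZZZZZZZZZZZZZTTTTTTTTTTTT

Each string has the form D^{3n} Z^{2n+3} T^{2n} (n = 1, 2, …).
At n = 6 the blocks have lengths 18, 15, 12.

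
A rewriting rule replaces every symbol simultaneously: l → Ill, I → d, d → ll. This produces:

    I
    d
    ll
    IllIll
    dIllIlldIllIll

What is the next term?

Rewriting the 14 symbols of dIllIlldIllIll one by one yields ll d Ill Ill d Ill Ill ll d Ill Ill d Ill Ill; concatenated:

lldIllIlldIllIlllldIllIlldIllIll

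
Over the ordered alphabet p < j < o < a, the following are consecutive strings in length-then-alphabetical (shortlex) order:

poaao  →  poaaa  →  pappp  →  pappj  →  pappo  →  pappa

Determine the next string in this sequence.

Treat pappa as a base-4 numeral over the given alphabet and add one, carrying through any trailing a's.

papjp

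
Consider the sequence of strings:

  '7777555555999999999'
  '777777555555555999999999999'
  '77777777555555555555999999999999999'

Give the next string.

The n-th term is 2n 7's then 3n 5's then 3n+3 9's, where the shown terms are n = 2, 3, 4.
Setting n = 5 gives 10, 15, 18 characters in each block.

7777777777555555555555555999999999999999999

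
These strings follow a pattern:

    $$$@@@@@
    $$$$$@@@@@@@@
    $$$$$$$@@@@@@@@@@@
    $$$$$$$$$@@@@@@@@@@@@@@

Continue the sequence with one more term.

The n-th term is 2n-1 $'s then 3n-1 @'s, where the shown terms are n = 2, 3, 4, 5.
Setting n = 6 gives 11, 17 characters in each block.

$$$$$$$$$$$@@@@@@@@@@@@@@@@@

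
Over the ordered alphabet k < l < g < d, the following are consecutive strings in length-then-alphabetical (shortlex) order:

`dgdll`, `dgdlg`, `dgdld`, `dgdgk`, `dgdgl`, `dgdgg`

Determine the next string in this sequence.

Treat dgdgg as a base-4 numeral over the given alphabet and add one, carrying through any trailing d's.

dgdgd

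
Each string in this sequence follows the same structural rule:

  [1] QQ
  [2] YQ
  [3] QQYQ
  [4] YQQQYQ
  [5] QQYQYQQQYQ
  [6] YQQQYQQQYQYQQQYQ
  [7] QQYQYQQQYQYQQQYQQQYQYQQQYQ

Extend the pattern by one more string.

Each term (from the third on) is the two preceding terms concatenated in order: term 3 = QQ·YQ = QQYQ.
The next term joins YQQQYQQQYQYQQQYQ and QQYQYQQQYQYQQQYQQQYQYQQQYQ.

YQQQYQQQYQYQQQYQQQYQYQQQYQYQQQYQQQYQYQQQYQ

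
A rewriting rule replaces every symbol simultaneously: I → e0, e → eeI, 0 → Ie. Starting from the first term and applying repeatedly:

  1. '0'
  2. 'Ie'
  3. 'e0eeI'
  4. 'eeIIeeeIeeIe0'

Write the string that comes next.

Applying the rule to each of the 13 symbols of eeIIeeeIeeIe0 gives the pieces eeI eeI e0 e0 eeI eeI eeI e0 eeI eeI e0 eeI Ie, which concatenate to the answer.

eeIeeIe0e0eeIeeIeeIe0eeIeeIe0eeIIe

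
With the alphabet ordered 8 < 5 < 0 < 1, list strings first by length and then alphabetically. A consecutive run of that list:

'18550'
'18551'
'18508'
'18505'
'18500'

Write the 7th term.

18518

Stepping forward 2 times from 18500: 18500 → 18501, then the target.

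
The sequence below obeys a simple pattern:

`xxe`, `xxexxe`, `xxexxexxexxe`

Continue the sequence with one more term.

Each string is two copies of the previous one concatenated.
One more doubling of xxexxexxexxe gives the answer.

xxexxexxexxexxexxexxexxe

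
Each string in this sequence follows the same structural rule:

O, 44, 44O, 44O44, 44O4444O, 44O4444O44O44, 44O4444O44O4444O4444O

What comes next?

From term 3 onward, concatenate the last term with the second-to-last: 44·O = 44O, 44O·44 = 44O44, …
So term 8 is 44O4444O44O4444O4444O·44O4444O44O44.

44O4444O44O4444O4444O44O4444O44O44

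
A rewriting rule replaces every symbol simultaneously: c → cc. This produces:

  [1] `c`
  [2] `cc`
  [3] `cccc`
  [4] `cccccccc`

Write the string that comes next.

Expanding cccccccc: c→cc, c→cc, c→cc, c→cc, c→cc, c→cc, c→cc, c→cc. Concatenated: cc cc cc cc cc cc cc cc.

cccccccccccccccc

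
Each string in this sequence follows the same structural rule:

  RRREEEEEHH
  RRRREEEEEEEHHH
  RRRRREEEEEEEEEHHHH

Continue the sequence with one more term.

RRRRRREEEEEEEEEEEHHHHH

The n-th term is n+1 R's then 2n+1 E's then n H's, where the shown terms are n = 2, 3, 4.
For the next term, n = 5, so the run lengths are 6, 11, 5.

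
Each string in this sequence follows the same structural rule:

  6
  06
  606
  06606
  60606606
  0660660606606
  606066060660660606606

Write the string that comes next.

0660660606606606066060660660606606

From term 3 onward, concatenate the second-to-last term with the last: 6·06 = 606, 06·606 = 06606, …
Continuing: 0660660606606 · 606066060660660606606 gives term 8.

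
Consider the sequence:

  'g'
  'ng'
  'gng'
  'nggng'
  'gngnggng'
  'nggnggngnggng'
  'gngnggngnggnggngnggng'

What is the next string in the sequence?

This is a Fibonacci-style word recurrence s(k) = s(k−2)·s(k−1): e.g. g·ng = gng.
The next term joins nggnggngnggng and gngnggngnggnggngnggng.

nggnggngnggnggngnggngnggnggngnggng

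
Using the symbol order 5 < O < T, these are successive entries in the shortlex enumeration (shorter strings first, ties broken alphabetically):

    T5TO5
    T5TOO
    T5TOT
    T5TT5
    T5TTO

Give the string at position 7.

TO555

Stepping forward 2 times from T5TTO: T5TTO → T5TTT, then the target.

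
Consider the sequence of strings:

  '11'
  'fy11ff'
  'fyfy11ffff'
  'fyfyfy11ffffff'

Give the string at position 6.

Each term wraps the previous one in fy on the left and ff on the right.
From fyfyfy11ffffff, 2 further steps: fyfyfy11ffffff → fyfyfyfy11ffffffff → (answer).

fyfyfyfyfy11ffffffffff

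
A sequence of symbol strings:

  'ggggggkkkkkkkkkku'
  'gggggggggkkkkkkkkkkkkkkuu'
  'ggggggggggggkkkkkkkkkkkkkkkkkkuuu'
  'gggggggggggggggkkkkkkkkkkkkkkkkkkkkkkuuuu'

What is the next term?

ggggggggggggggggggkkkkkkkkkkkkkkkkkkkkkkkkkkuuuuu

The n-th term is 3n g's then 4n+2 k's then n-1 u's, where the shown terms are n = 2, 3, 4, 5.
Setting n = 6 gives 18, 26, 5 characters in each block.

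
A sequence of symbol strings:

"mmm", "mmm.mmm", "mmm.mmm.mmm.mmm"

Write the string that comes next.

mmm.mmm.mmm.mmm.mmm.mmm.mmm.mmm

Every step duplicates the string with '.' between the halves.
One more doubling of mmm.mmm.mmm.mmm gives the answer.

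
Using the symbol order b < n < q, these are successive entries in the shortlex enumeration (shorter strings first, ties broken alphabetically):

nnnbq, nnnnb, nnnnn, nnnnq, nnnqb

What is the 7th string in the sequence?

nnnqq

Advancing 2 positions from nnnqb through nnnqb → nnnqn reaches term 7.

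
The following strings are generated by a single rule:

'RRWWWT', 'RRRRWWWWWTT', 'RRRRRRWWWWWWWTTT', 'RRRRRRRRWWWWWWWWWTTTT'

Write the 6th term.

Each string has the form R^{2n} W^{2n+1} T^{n} (n = 1, 2, …).
Setting n = 6 gives 12, 13, 6 characters in each block.

RRRRRRRRRRRRWWWWWWWWWWWWWTTTTTT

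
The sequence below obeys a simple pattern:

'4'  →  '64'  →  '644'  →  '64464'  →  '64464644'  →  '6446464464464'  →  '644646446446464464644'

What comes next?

6446464464464644646446446464464464

This is a Fibonacci-style word recurrence s(k) = s(k−1)·s(k−2): e.g. 64·4 = 644.
So term 8 is 644646446446464464644·6446464464464.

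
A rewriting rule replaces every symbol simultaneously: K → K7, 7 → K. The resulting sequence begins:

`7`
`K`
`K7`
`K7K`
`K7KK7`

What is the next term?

Apply φ to K7KK7 symbol by symbol: K→K7, 7→K, K→K7, K→K7, 7→K; joined: K7 K K7 K7 K.

K7KK7K7K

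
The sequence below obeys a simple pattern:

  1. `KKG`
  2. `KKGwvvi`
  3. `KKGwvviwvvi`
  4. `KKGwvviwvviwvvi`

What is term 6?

KKGwvviwvviwvviwvviwvvi

Every step adds wvvi to the end: s(k+1) = s(k)·wvvi.
From KKGwvviwvviwvvi, 2 further steps: KKGwvviwvviwvvi → KKGwvviwvviwvviwvvi → (answer).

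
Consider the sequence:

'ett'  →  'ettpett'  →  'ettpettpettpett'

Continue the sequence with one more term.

Each string is two copies of the previous one joined by 'p'.
Doubling ettpettpettpett with 'p' between the halves:

ettpettpettpettpettpettpettpett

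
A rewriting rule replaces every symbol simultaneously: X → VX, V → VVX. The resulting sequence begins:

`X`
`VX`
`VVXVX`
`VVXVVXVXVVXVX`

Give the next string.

φ(VVXVVXVXVVXVX) expands symbol-by-symbol to VVX VVX VX VVX VVX VX VVX VX VVX VVX VX VVX VX; joining the 13 pieces gives the next term.

VVXVVXVXVVXVVXVXVVXVXVVXVVXVXVVXVX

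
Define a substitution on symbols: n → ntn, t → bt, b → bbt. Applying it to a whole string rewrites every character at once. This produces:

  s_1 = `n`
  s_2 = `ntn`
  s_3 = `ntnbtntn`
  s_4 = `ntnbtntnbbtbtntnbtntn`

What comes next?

Applying the rule to each of the 21 symbols of ntnbtntnbbtbtntnbtntn gives the pieces ntn bt ntn bbt bt ntn bt ntn bbt bbt bt bbt bt ntn bt ntn bbt bt ntn bt ntn, which concatenate to the answer.

ntnbtntnbbtbtntnbtntnbbtbbtbtbbtbtntnbtntnbbtbtntnbtntn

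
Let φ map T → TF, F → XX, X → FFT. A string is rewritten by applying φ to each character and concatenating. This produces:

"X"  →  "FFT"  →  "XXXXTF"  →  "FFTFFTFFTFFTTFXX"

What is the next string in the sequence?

Rewriting the 16 symbols of FFTFFTFFTFFTTFXX one by one yields XX XX TF XX XX TF XX XX TF XX XX TF TF XX FFT FFT; concatenated:

XXXXTFXXXXTFXXXXTFXXXXTFTFXXFFTFFT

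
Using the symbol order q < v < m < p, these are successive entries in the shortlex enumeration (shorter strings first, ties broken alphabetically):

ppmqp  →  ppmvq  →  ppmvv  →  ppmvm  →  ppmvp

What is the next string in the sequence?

Treat ppmvp as a base-4 numeral over the given alphabet and add one, carrying through any trailing p's.

ppmmq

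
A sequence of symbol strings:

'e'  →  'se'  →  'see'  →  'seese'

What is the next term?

This is a Fibonacci-style word recurrence s(k) = s(k−1)·s(k−2): e.g. se·e = see.
So term 5 is seese·see.

seesesee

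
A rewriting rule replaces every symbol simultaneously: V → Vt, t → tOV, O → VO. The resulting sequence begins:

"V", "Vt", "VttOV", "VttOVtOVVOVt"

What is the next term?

VttOVtOVVOVttOVVOVtVtVOVttOV

Rewriting each symbol of VttOVtOVVOVt: V→Vt, t→tOV, t→tOV, O→VO, V→Vt, t→tOV, O→VO, V→Vt, V→Vt, O→VO, V→Vt, t→tOV, which concatenates to Vt tOV tOV VO Vt tOV VO Vt Vt VO Vt tOV.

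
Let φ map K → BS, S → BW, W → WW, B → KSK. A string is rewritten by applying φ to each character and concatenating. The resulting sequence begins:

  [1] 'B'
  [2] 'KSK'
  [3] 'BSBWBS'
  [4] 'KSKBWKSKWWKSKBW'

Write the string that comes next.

Replace each of the 15 characters of KSKBWKSKWWKSKBW in place — BS BW BS KSK WW BS BW BS WW WW BS BW BS KSK WW — and concatenate.

BSBWBSKSKWWBSBWBSWWWWBSBWBSKSKWW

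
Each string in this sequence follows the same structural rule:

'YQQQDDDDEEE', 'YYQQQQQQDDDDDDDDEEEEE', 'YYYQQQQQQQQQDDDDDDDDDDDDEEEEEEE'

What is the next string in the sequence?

YYYYQQQQQQQQQQQQDDDDDDDDDDDDDDDDEEEEEEEEE

Term n consists of n Y's, followed by 3n Q's, followed by 4n D's, followed by 2n+1 E's (n = 1, 2, …).
For the next term, n = 4, so the run lengths are 4, 12, 16, 9.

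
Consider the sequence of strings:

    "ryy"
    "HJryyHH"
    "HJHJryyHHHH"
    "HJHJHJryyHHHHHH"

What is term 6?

s(k+1) = HJ·s(k)·HH, so each term gains HJ as a prefix and HH as a suffix.
From HJHJHJryyHHHHHH, 2 further steps: HJHJHJryyHHHHHH → HJHJHJHJryyHHHHHHHH → (answer).

HJHJHJHJHJryyHHHHHHHHHH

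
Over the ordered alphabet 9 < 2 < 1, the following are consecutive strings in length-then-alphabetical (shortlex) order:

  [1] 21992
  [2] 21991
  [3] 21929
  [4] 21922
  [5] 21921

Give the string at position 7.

21912

Advancing 2 positions from 21921 through 21921 → 21919 reaches term 7.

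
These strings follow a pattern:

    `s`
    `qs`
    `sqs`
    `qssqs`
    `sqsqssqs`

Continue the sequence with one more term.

Each term (from the third on) is the two preceding terms concatenated in order: term 3 = s·qs = sqs.
The next term joins qssqs and sqsqssqs.

qssqssqsqssqs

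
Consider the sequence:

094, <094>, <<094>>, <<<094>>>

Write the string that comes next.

Each term wraps the previous one in < on the left and > on the right.
Applying this once more to <<<094>>>:

<<<<094>>>>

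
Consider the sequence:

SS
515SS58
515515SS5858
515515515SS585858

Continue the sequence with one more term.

515515515515SS58585858

Every step adds 515 to the front and 58 to the end of the previous string.
One more step from 515515515SS585858 gives the answer.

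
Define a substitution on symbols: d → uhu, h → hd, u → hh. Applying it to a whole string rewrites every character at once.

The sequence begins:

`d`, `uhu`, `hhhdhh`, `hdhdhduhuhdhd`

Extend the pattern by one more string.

hduhuhduhuhduhuhhhdhhhduhuhduhu

Replace each of the 13 characters of hdhdhduhuhdhd in place — hd uhu hd uhu hd uhu hh hd hh hd uhu hd uhu — and concatenate.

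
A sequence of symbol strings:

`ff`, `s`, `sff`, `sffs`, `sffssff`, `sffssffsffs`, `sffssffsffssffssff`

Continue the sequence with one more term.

From term 3 onward, concatenate the last term with the second-to-last: s·ff = sff, sff·s = sffs, …
The next term joins sffssffsffssffssff and sffssffsffs.

sffssffsffssffssffsffssffsffs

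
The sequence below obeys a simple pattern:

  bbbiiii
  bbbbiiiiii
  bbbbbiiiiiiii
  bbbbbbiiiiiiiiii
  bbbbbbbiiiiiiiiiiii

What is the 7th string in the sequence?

Reading off run lengths: b runs 3, 4, 5, 6, 7; i runs 4, 6, 8, 10, 12 — each is linear in n, where the shown terms are n = 2, 3, 4, 5, 6.
At n = 8 the blocks have lengths 9, 16.

bbbbbbbbbiiiiiiiiiiiiiiii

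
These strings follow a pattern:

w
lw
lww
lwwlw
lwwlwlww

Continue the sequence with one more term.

This is a Fibonacci-style word recurrence s(k) = s(k−1)·s(k−2): e.g. lw·w = lww.
The next term joins lwwlwlww and lwwlw.

lwwlwlwwlwwlw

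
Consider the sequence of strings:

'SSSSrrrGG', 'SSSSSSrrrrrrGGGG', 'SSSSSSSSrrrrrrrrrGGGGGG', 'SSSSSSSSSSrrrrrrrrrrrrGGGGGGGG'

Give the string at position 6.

The n-th term is 2n+2 S's then 3n r's then 2n G's (n = 1, 2, …).
Setting n = 6 gives 14, 18, 12 characters in each block.

SSSSSSSSSSSSSSrrrrrrrrrrrrrrrrrrGGGGGGGGGGGG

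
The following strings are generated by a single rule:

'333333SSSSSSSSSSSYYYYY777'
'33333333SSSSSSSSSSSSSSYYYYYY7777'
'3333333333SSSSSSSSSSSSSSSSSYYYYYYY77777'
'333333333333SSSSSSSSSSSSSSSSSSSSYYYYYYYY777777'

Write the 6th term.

Term n consists of 2n 3's, followed by 3n+2 S's, followed by n+2 Y's, followed by n 7's, where the shown terms are n = 3, 4, 5, 6.
Setting n = 8 gives 16, 26, 10, 8 characters in each block.

3333333333333333SSSSSSSSSSSSSSSSSSSSSSSSSSYYYYYYYYYY77777777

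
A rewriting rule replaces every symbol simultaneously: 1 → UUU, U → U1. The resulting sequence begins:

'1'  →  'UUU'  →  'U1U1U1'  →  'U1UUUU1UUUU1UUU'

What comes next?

Rewriting the 15 symbols of U1UUUU1UUUU1UUU one by one yields U1 UUU U1 U1 U1 U1 UUU U1 U1 U1 U1 UUU U1 U1 U1; concatenated:

U1UUUU1U1U1U1UUUU1U1U1U1UUUU1U1U1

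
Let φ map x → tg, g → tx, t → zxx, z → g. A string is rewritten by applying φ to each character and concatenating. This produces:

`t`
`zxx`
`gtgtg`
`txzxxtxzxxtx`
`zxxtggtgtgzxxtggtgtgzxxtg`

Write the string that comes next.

Rewriting the 25 symbols of zxxtggtgtgzxxtggtgtgzxxtg one by one yields g tg tg zxx tx tx zxx tx zxx tx g tg tg zxx tx tx zxx tx zxx tx g tg tg zxx tx; concatenated:

gtgtgzxxtxtxzxxtxzxxtxgtgtgzxxtxtxzxxtxzxxtxgtgtgzxxtx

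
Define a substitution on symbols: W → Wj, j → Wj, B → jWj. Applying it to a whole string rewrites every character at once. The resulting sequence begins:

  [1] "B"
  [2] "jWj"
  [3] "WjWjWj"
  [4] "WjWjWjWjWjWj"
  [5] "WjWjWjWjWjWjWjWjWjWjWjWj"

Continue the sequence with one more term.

Rewriting the 24 symbols of WjWjWjWjWjWjWjWjWjWjWjWj one by one yields Wj Wj Wj Wj Wj Wj Wj Wj Wj Wj Wj Wj Wj Wj Wj Wj Wj Wj Wj Wj Wj Wj Wj Wj; concatenated:

WjWjWjWjWjWjWjWjWjWjWjWjWjWjWjWjWjWjWjWjWjWjWjWj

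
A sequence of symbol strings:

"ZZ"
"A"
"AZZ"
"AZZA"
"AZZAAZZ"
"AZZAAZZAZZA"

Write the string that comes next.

From term 3 onward, concatenate the last term with the second-to-last: A·ZZ = AZZ, AZZ·A = AZZA, …
The next term joins AZZAAZZAZZA and AZZAAZZ.

AZZAAZZAZZAAZZAAZZ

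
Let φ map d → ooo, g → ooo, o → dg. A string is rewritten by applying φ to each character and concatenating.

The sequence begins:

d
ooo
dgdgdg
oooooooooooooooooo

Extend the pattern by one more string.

dgdgdgdgdgdgdgdgdgdgdgdgdgdgdgdgdgdg

Applying the rule to each of the 18 symbols of oooooooooooooooooo gives the pieces dg dg dg dg dg dg dg dg dg dg dg dg dg dg dg dg dg dg, which concatenate to the answer.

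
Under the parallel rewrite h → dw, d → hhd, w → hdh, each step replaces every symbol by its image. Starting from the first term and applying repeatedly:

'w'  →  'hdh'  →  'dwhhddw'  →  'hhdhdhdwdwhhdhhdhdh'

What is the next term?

dwdwhhddwhhddwhhdhdhhhdhdhdwdwhhddwdwhhddwhhddw

Applying the rule to each of the 19 symbols of hhdhdhdwdwhhdhhdhdh gives the pieces dw dw hhd dw hhd dw hhd hdh hhd hdh dw dw hhd dw dw hhd dw hhd dw, which concatenate to the answer.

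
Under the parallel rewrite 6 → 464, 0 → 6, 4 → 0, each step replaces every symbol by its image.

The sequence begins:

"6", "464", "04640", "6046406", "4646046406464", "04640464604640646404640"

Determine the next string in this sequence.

6046406046404646046406464046406046406

Replace each of the 23 characters of 04640464604640646404640 in place — 6 0 464 0 6 0 464 0 464 6 0 464 0 6 464 0 464 0 6 0 464 0 6 — and concatenate.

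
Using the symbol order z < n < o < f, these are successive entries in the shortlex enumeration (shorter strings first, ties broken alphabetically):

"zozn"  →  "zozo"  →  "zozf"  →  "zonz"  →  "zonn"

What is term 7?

Advancing 2 positions from zonn through zonn → zono reaches term 7.

zonf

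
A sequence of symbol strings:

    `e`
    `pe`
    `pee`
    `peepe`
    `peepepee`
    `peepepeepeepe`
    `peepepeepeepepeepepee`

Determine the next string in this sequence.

peepepeepeepepeepepeepeepepeepeepe

From term 3 onward, concatenate the last term with the second-to-last: pe·e = pee, pee·pe = peepe, …
The next term joins peepepeepeepepeepepee and peepepeepeepe.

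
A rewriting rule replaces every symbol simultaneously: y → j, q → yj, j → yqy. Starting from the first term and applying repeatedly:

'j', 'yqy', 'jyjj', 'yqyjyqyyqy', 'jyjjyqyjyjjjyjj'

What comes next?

yqyjyqyyqyjyjjyqyjyqyyqyyqyjyqyyqy

Applying the rule to each of the 15 symbols of jyjjyqyjyjjjyjj gives the pieces yqy j yqy yqy j yj j yqy j yqy yqy yqy j yqy yqy, which concatenate to the answer.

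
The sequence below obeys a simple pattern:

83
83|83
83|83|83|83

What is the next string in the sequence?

Every step duplicates the string with '|' between the halves.
One more doubling of 83|83|83|83 gives the answer.

83|83|83|83|83|83|83|83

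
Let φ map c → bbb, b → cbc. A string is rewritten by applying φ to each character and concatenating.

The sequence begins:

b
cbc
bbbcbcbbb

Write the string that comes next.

Expanding bbbcbcbbb: b→cbc, b→cbc, b→cbc, c→bbb, b→cbc, c→bbb, b→cbc, b→cbc, b→cbc. Concatenated: cbc cbc cbc bbb cbc bbb cbc cbc cbc.

cbccbccbcbbbcbcbbbcbccbccbc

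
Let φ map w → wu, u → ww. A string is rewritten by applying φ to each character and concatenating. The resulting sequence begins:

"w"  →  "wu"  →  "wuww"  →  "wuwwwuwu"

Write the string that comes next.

Rewriting each symbol of wuwwwuwu: w→wu, u→ww, w→wu, w→wu, w→wu, u→ww, w→wu, u→ww, which concatenates to wu ww wu wu wu ww wu ww.

wuwwwuwuwuwwwuww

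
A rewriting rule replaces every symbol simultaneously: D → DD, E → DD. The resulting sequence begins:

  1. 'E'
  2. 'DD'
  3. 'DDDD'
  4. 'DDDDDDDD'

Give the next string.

Apply φ to DDDDDDDD symbol by symbol: D→DD, D→DD, D→DD, D→DD, D→DD, D→DD, D→DD, D→DD; joined: DD DD DD DD DD DD DD DD.

DDDDDDDDDDDDDDDD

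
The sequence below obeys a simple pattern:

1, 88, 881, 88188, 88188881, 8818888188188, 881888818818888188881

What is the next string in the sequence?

8818888188188881888818818888188188

From term 3 onward, concatenate the last term with the second-to-last: 88·1 = 881, 881·88 = 88188, …
So term 8 is 881888818818888188881·8818888188188.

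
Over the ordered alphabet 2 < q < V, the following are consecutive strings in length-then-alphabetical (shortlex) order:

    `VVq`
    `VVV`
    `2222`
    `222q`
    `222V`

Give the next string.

Find the rightmost character of 222V below V, bump it to the next letter, and reset everything to its right to 2.

22q2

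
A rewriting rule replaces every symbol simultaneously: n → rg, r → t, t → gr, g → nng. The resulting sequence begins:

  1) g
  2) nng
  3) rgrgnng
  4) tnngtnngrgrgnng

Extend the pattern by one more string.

grrgrgnnggrrgrgnngtnngtnngrgrgnng

φ(tnngtnngrgrgnng) expands symbol-by-symbol to gr rg rg nng gr rg rg nng t nng t nng rg rg nng; joining the 15 pieces gives the next term.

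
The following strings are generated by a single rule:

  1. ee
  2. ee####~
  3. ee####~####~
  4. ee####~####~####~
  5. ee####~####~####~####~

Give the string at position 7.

ee####~####~####~####~####~####~

Each term is the previous one with ####~ appended.
From ee####~####~####~####~, 2 further steps: ee####~####~####~####~ → ee####~####~####~####~####~ → (answer).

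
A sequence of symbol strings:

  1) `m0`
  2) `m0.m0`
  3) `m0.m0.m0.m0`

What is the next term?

m0.m0.m0.m0.m0.m0.m0.m0

s(k+1) = s(k)·.·s(k) — each term doubles the last with '.' between the halves.
So the next term is two copies of m0.m0.m0.m0 with '.' between the halves.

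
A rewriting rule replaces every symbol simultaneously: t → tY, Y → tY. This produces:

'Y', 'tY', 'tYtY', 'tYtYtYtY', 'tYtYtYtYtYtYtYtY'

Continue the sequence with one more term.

Replace each of the 16 characters of tYtYtYtYtYtYtYtY in place — tY tY tY tY tY tY tY tY tY tY tY tY tY tY tY tY — and concatenate.

tYtYtYtYtYtYtYtYtYtYtYtYtYtYtYtY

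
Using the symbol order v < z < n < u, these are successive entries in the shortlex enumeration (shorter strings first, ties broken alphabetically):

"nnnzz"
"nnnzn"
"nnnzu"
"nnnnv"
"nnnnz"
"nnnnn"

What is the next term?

nnnnu

The successor of nnnnn increments the rightmost position that isn't already u and resets every position after it to v.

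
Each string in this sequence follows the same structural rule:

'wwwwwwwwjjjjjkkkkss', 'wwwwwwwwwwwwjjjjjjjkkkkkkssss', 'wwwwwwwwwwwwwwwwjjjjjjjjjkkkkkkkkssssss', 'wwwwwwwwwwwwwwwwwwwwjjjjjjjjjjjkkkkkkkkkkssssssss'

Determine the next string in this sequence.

wwwwwwwwwwwwwwwwwwwwwwwwjjjjjjjjjjjjjkkkkkkkkkkkkssssssssss

Each string has the form w^{4n} j^{2n+1} k^{2n} s^{2n-2}, where the shown terms are n = 2, 3, 4, 5.
At n = 6 the blocks have lengths 24, 13, 12, 10.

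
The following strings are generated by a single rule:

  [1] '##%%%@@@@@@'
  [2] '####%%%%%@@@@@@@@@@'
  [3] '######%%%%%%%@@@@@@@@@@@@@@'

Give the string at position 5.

The n-th term is 2n #'s then 2n+1 %'s then 4n+2 @'s (n = 1, 2, …).
At n = 5 the blocks have lengths 10, 11, 22.

##########%%%%%%%%%%%@@@@@@@@@@@@@@@@@@@@@@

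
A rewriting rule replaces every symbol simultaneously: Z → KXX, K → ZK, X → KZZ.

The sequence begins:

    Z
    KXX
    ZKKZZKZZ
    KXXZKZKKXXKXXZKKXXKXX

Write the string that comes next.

Rewriting the 21 symbols of KXXZKZKKXXKXXZKKXXKXX one by one yields ZK KZZ KZZ KXX ZK KXX ZK ZK KZZ KZZ ZK KZZ KZZ KXX ZK ZK KZZ KZZ ZK KZZ KZZ; concatenated:

ZKKZZKZZKXXZKKXXZKZKKZZKZZZKKZZKZZKXXZKZKKZZKZZZKKZZKZZ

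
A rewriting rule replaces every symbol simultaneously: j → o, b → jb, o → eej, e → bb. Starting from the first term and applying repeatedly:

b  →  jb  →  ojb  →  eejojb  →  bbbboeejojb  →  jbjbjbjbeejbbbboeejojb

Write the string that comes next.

Applying the rule to each of the 22 symbols of jbjbjbjbeejbbbboeejojb gives the pieces o jb o jb o jb o jb bb bb o jb jb jb jb eej bb bb o eej o jb, which concatenate to the answer.

ojbojbojbojbbbbbojbjbjbjbeejbbbboeejojb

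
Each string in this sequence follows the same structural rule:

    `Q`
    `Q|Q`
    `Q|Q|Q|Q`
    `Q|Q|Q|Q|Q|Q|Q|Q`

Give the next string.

Each string is two copies of the previous one joined by '|'.
One more doubling of Q|Q|Q|Q|Q|Q|Q|Q gives the answer.

Q|Q|Q|Q|Q|Q|Q|Q|Q|Q|Q|Q|Q|Q|Q|Q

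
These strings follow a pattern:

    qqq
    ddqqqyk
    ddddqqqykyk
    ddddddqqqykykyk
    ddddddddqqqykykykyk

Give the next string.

Every step adds dd to the front and yk to the end of the previous string.
One more step from ddddddddqqqykykykyk gives the answer.

ddddddddddqqqykykykykyk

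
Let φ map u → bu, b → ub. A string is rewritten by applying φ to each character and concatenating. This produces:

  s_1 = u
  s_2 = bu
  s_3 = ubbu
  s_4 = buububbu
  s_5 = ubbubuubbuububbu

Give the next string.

buububbuubbubuububbubuubbuububbu

Applying the rule to each of the 16 symbols of ubbubuubbuububbu gives the pieces bu ub ub bu ub bu bu ub ub bu bu ub bu ub ub bu, which concatenate to the answer.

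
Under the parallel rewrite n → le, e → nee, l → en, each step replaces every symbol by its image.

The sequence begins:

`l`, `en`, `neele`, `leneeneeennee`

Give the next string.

Replace each of the 13 characters of leneeneeennee in place — en nee le nee nee le nee nee nee le le nee nee — and concatenate.

enneeleneeneeleneeneeneeleleneenee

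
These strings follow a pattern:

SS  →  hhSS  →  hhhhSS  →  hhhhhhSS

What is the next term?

Every step adds hh at the front: s(k+1) = hh·s(k).
Applying this once more to hhhhhhSS:

hhhhhhhhSS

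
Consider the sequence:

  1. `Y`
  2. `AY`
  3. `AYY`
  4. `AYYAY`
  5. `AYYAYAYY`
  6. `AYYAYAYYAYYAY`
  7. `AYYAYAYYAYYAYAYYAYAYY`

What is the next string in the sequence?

This is a Fibonacci-style word recurrence s(k) = s(k−1)·s(k−2): e.g. AY·Y = AYY.
Continuing: AYYAYAYYAYYAYAYYAYAYY · AYYAYAYYAYYAY gives term 8.

AYYAYAYYAYYAYAYYAYAYYAYYAYAYYAYYAY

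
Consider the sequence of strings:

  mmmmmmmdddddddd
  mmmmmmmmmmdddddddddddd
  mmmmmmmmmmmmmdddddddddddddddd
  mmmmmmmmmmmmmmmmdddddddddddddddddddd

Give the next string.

The n-th term is 3n+1 m's then 4n d's, where the shown terms are n = 2, 3, 4, 5.
For the next term, n = 6, so the run lengths are 19, 24.

mmmmmmmmmmmmmmmmmmmdddddddddddddddddddddddd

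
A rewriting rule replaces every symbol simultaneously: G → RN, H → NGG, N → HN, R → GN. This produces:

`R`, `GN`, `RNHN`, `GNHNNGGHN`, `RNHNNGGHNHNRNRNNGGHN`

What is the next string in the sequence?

Replace each of the 20 characters of RNHNNGGHNHNRNRNNGGHN in place — GN HN NGG HN HN RN RN NGG HN NGG HN GN HN GN HN HN RN RN NGG HN — and concatenate.

GNHNNGGHNHNRNRNNGGHNNGGHNGNHNGNHNHNRNRNNGGHN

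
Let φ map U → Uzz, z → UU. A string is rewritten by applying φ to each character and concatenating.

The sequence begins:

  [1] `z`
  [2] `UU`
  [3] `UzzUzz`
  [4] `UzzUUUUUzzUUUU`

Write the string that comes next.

UzzUUUUUzzUzzUzzUzzUzzUUUUUzzUzzUzzUzz

Replace each of the 14 characters of UzzUUUUUzzUUUU in place — Uzz UU UU Uzz Uzz Uzz Uzz Uzz UU UU Uzz Uzz Uzz Uzz — and concatenate.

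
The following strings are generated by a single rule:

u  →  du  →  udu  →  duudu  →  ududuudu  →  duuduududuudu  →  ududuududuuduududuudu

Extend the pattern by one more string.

duuduududuuduududuududuuduududuudu

From term 3 onward, concatenate the second-to-last term with the last: u·du = udu, du·udu = duudu, …
Continuing: duuduududuudu · ududuududuuduududuudu gives term 8.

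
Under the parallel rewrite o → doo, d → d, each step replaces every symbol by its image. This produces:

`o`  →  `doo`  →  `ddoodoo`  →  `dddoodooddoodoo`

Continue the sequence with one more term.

ddddoodooddoodoodddoodooddoodoo

Replace each of the 15 characters of dddoodooddoodoo in place — d d d doo doo d doo doo d d doo doo d doo doo — and concatenate.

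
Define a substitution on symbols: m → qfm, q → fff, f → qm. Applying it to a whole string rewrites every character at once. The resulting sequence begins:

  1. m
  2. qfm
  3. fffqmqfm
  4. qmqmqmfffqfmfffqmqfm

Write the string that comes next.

φ(qmqmqmfffqfmfffqmqfm) expands symbol-by-symbol to fff qfm fff qfm fff qfm qm qm qm fff qm qfm qm qm qm fff qfm fff qm qfm; joining the 20 pieces gives the next term.

fffqfmfffqfmfffqfmqmqmqmfffqmqfmqmqmqmfffqfmfffqmqfm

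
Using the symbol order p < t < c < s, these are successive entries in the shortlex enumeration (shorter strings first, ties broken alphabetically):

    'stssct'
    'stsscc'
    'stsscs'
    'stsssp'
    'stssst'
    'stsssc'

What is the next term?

stssss

The successor of stsssc increments the rightmost position that isn't already s and resets every position after it to p.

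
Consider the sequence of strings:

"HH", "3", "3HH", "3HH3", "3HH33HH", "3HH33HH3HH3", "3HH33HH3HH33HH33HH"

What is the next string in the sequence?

3HH33HH3HH33HH33HH3HH33HH3HH3

From term 3 onward, concatenate the last term with the second-to-last: 3·HH = 3HH, 3HH·3 = 3HH3, …
Continuing: 3HH33HH3HH33HH33HH · 3HH33HH3HH3 gives term 8.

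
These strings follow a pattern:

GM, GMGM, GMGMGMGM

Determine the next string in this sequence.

Each string is two copies of the previous one concatenated.
So the next term is two copies of GMGMGMGM.

GMGMGMGMGMGMGMGM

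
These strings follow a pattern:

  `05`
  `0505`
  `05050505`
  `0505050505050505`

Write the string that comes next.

Each string is two copies of the previous one concatenated.
So the next term is two copies of 0505050505050505.

05050505050505050505050505050505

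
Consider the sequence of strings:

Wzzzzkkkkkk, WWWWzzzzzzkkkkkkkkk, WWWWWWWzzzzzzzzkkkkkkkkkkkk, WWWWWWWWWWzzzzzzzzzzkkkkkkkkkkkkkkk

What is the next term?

Term n consists of 3n-2 W's, followed by 2n+2 z's, followed by 3n+3 k's (n = 1, 2, …).
Setting n = 5 gives 13, 12, 18 characters in each block.

WWWWWWWWWWWWWzzzzzzzzzzzzkkkkkkkkkkkkkkkkkk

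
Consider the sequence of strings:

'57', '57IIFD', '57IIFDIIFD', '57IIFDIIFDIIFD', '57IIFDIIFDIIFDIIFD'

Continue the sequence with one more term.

The strings grow by a fixed suffix IIFD each time.
One more step from 57IIFDIIFDIIFDIIFD gives the answer.

57IIFDIIFDIIFDIIFDIIFD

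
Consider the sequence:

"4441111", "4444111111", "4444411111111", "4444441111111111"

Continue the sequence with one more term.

4444444111111111111

The n-th term is n+1 4's then 2n 1's, where the shown terms are n = 2, 3, 4, 5.
For the next term, n = 6, so the run lengths are 7, 12.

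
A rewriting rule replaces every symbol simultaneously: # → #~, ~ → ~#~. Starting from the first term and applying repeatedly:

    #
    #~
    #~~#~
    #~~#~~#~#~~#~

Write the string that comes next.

#~~#~~#~#~~#~~#~#~~#~#~~#~~#~#~~#~

Applying the rule to each of the 13 symbols of #~~#~~#~#~~#~ gives the pieces #~ ~#~ ~#~ #~ ~#~ ~#~ #~ ~#~ #~ ~#~ ~#~ #~ ~#~, which concatenate to the answer.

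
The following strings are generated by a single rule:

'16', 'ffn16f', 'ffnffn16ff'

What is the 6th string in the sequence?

s(k+1) = ffn·s(k)·f, so each term gains ffn as a prefix and f as a suffix.
From ffnffn16ff, 3 further steps: ffnffn16ff → ffnffnffn16fff → ffnffnffnffn16ffff → (answer).

ffnffnffnffnffn16fffff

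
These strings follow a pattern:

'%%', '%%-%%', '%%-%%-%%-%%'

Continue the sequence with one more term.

%%-%%-%%-%%-%%-%%-%%-%%

Each string is two copies of the previous one joined by '-'.
So the next term is two copies of %%-%%-%%-%% with '-' between the halves.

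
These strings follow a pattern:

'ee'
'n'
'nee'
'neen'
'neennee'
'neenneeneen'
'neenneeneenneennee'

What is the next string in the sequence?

neenneeneenneenneeneenneeneen

Each term (from the third on) is the previous term followed by the one before it: term 3 = n·ee = nee.
So term 8 is neenneeneenneennee·neenneeneen.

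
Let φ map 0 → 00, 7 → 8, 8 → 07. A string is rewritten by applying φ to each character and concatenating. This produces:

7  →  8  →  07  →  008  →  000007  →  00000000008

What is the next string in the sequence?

Rewriting each symbol of 00000000008: 0→00, 0→00, 0→00, 0→00, 0→00, 0→00, 0→00, 0→00, 0→00, 0→00, 8→07, which concatenates to 00 00 00 00 00 00 00 00 00 00 07.

0000000000000000000007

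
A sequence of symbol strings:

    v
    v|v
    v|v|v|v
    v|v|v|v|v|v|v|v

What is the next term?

Every step duplicates the string with '|' between the halves.
So the next term is two copies of v|v|v|v|v|v|v|v with '|' between the halves.

v|v|v|v|v|v|v|v|v|v|v|v|v|v|v|v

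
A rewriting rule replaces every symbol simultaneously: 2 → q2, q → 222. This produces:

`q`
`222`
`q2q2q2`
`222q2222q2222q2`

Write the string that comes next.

Applying the rule to each of the 15 symbols of 222q2222q2222q2 gives the pieces q2 q2 q2 222 q2 q2 q2 q2 222 q2 q2 q2 q2 222 q2, which concatenate to the answer.

q2q2q2222q2q2q2q2222q2q2q2q2222q2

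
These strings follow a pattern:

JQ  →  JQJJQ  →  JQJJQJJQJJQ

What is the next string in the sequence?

s(k+1) = s(k)·J·s(k) — each term doubles the last with 'J' between the halves.
So the next term is two copies of JQJJQJJQJJQ with 'J' between the halves.

JQJJQJJQJJQJJQJJQJJQJJQ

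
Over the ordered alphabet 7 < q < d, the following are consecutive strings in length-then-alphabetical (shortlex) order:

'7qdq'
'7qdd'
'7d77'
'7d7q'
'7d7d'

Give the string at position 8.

Continuing the enumeration 3 steps past 7d7d: 7d7d → 7dq7 → 7dqq → (answer).

7dqd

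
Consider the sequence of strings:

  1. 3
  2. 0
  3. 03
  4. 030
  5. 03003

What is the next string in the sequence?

From term 3 onward, concatenate the last term with the second-to-last: 0·3 = 03, 03·0 = 030, …
Continuing: 03003 · 030 gives term 6.

03003030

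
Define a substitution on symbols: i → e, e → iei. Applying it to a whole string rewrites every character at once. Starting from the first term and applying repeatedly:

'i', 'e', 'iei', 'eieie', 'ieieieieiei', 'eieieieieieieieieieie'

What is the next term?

ieieieieieieieieieieieieieieieieieieieieiei

Replace each of the 21 characters of eieieieieieieieieieie in place — iei e iei e iei e iei e iei e iei e iei e iei e iei e iei e iei — and concatenate.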